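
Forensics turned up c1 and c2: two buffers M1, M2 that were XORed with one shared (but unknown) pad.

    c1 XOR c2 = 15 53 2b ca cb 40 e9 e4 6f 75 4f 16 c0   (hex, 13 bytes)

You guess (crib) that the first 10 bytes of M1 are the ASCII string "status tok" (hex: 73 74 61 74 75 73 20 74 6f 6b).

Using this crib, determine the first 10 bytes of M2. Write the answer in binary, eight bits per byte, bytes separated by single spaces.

01100110 00100111 01001010 10111110 10111110 00110011 11001001 10010000 00000000 00011110

Since c1 ⊕ c2 = M1 ⊕ M2, XORing with the guessed M1 bytes yields the corresponding M2 bytes: M2 = (c1 ⊕ c2) ⊕ M1.
 21 XOR 115 = 102
 83 XOR 116 =  39
 43 XOR  97 =  74
202 XOR 116 = 190
203 XOR 117 = 190
 64 XOR 115 =  51
233 XOR  32 = 201
228 XOR 116 = 144
111 XOR 111 =   0
117 XOR 107 =  30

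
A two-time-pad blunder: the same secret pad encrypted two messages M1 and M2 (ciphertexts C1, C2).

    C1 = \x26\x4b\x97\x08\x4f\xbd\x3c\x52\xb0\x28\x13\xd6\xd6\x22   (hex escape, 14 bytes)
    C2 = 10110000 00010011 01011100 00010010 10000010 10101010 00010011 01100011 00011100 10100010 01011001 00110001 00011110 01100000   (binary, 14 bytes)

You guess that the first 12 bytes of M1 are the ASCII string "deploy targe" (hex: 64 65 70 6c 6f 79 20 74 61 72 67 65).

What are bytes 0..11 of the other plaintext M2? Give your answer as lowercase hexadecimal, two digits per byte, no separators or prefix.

f23dbb76a26e0f45cdf82d82

First, C1 ⊕ C2 = (M1 ⊕ K) ⊕ (M2 ⊕ K) = M1 ⊕ M2, so the key drops out. Then M2 = (M1 ⊕ M2) ⊕ M1 over the first 12 bytes.
byte 0: (26 ⊕ b0) ⊕ 64 = 96 ⊕ 64 = f2
byte 1: (4b ⊕ 13) ⊕ 65 = 58 ⊕ 65 = 3d
byte 2: (97 ⊕ 5c) ⊕ 70 = cb ⊕ 70 = bb
byte 3: (08 ⊕ 12) ⊕ 6c = 1a ⊕ 6c = 76
byte 4: (4f ⊕ 82) ⊕ 6f = cd ⊕ 6f = a2
byte 5: (bd ⊕ aa) ⊕ 79 = 17 ⊕ 79 = 6e
byte 6: (3c ⊕ 13) ⊕ 20 = 2f ⊕ 20 = 0f
byte 7: (52 ⊕ 63) ⊕ 74 = 31 ⊕ 74 = 45
byte 8: (b0 ⊕ 1c) ⊕ 61 = ac ⊕ 61 = cd
byte 9: (28 ⊕ a2) ⊕ 72 = 8a ⊕ 72 = f8
byte 10: (13 ⊕ 59) ⊕ 67 = 4a ⊕ 67 = 2d
byte 11: (d6 ⊕ 31) ⊕ 65 = e7 ⊕ 65 = 82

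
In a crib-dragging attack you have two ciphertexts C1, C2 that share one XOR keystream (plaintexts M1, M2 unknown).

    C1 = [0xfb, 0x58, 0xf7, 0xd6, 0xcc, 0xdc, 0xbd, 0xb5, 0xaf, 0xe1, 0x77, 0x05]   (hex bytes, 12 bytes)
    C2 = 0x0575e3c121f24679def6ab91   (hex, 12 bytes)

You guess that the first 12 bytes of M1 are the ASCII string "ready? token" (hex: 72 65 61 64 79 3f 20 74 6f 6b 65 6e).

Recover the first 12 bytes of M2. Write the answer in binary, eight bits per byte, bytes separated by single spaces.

First, C1 ⊕ C2 = (M1 ⊕ K) ⊕ (M2 ⊕ K) = M1 ⊕ M2, so the key drops out. Then M2 = (M1 ⊕ M2) ⊕ M1 over the first 12 bytes.
byte 0: (fb XOR 05) XOR 72 = fe XOR 72 = 8c
byte 1: (58 XOR 75) XOR 65 = 2d XOR 65 = 48
byte 2: (f7 XOR e3) XOR 61 = 14 XOR 61 = 75
byte 3: (d6 XOR c1) XOR 64 = 17 XOR 64 = 73
byte 4: (cc XOR 21) XOR 79 = ed XOR 79 = 94
byte 5: (dc XOR f2) XOR 3f = 2e XOR 3f = 11
byte 6: (bd XOR 46) XOR 20 = fb XOR 20 = db
byte 7: (b5 XOR 79) XOR 74 = cc XOR 74 = b8
byte 8: (af XOR de) XOR 6f = 71 XOR 6f = 1e
byte 9: (e1 XOR f6) XOR 6b = 17 XOR 6b = 7c
byte 10: (77 XOR ab) XOR 65 = dc XOR 65 = b9
byte 11: (05 XOR 91) XOR 6e = 94 XOR 6e = fa

10001100 01001000 01110101 01110011 10010100 00010001 11011011 10111000 00011110 01111100 10111001 11111010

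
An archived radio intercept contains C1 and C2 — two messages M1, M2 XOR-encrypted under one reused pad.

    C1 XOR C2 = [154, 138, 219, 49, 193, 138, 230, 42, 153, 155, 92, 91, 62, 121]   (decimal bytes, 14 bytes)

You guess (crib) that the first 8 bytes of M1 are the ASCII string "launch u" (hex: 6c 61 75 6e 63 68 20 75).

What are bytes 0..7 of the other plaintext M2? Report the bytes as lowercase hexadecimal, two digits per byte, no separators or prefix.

f6ebae5fa2e2c65f

Since C1 ⊕ C2 = M1 ⊕ M2, XORing with the guessed M1 bytes yields the corresponding M2 bytes: M2 = (C1 ⊕ C2) ⊕ M1.
154 ⊕ 108 = 246
138 ⊕  97 = 235
219 ⊕ 117 = 174
 49 ⊕ 110 =  95
193 ⊕  99 = 162
138 ⊕ 104 = 226
230 ⊕  32 = 198
 42 ⊕ 117 =  95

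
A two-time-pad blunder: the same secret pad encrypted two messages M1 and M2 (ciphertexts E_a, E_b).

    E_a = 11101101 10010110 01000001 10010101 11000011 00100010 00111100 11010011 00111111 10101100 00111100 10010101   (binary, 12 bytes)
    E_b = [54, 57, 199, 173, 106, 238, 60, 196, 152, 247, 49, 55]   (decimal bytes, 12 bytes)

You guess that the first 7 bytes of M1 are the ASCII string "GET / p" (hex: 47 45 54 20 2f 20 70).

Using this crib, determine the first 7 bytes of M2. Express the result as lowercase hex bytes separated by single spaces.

First, E_a ⊕ E_b = (M1 ⊕ K) ⊕ (M2 ⊕ K) = M1 ⊕ M2, so the key drops out. Then M2 = (M1 ⊕ M2) ⊕ M1 over the first 7 bytes.
byte 0: (ed XOR 36) XOR 47 = db XOR 47 = 9c
byte 1: (96 XOR 39) XOR 45 = af XOR 45 = ea
byte 2: (41 XOR c7) XOR 54 = 86 XOR 54 = d2
byte 3: (95 XOR ad) XOR 20 = 38 XOR 20 = 18
byte 4: (c3 XOR 6a) XOR 2f = a9 XOR 2f = 86
byte 5: (22 XOR ee) XOR 20 = cc XOR 20 = ec
byte 6: (3c XOR 3c) XOR 70 = 00 XOR 70 = 70

9c ea d2 18 86 ec 70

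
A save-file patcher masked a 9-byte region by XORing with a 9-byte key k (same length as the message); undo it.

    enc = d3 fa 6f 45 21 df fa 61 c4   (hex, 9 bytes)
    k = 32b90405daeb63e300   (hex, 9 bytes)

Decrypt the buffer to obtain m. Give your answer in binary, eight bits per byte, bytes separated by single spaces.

11100001 01000011 01101011 01000000 11111011 00110100 10011001 10000010 11000100

XOR is its own inverse, so applying the key byte-wise gives the result directly.
11010011 xor 00110010 = 11100001
11111010 xor 10111001 = 01000011
01101111 xor 00000100 = 01101011
01000101 xor 00000101 = 01000000
00100001 xor 11011010 = 11111011
11011111 xor 11101011 = 00110100
11111010 xor 01100011 = 10011001
01100001 xor 11100011 = 10000010
11000100 xor 00000000 = 11000100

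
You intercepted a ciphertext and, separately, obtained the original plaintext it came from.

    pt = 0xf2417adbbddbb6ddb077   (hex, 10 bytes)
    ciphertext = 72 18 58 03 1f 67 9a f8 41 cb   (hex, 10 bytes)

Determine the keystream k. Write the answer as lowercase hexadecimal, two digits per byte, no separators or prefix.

805922d8a2bc2c25f1bc

Since ciphertext = pt ⊕ k, XORing both sides with pt gives k = pt ⊕ ciphertext.
11110010 ⊕ 01110010 = 10000000
01000001 ⊕ 00011000 = 01011001
01111010 ⊕ 01011000 = 00100010
11011011 ⊕ 00000011 = 11011000
10111101 ⊕ 00011111 = 10100010
11011011 ⊕ 01100111 = 10111100
10110110 ⊕ 10011010 = 00101100
11011101 ⊕ 11111000 = 00100101
10110000 ⊕ 01000001 = 11110001
01110111 ⊕ 11001011 = 10111100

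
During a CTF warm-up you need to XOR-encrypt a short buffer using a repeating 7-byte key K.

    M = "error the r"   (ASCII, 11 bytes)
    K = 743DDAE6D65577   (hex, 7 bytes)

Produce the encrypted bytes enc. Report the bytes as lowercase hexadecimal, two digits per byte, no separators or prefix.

The 7-byte key repeats, so the effective keystream is 74 3d da e6 d6 55 77 74 3d da e6.
byte 0: 65 ^ 74 = 11
byte 1: 72 ^ 3d = 4f
byte 2: 72 ^ da = a8
byte 3: 6f ^ e6 = 89
byte 4: 72 ^ d6 = a4
byte 5: 20 ^ 55 = 75
byte 6: 74 ^ 77 = 03
byte 7: 68 ^ 74 = 1c
byte 8: 65 ^ 3d = 58
byte 9: 20 ^ da = fa
byte 10: 72 ^ e6 = 94

114fa889a475031c58fa94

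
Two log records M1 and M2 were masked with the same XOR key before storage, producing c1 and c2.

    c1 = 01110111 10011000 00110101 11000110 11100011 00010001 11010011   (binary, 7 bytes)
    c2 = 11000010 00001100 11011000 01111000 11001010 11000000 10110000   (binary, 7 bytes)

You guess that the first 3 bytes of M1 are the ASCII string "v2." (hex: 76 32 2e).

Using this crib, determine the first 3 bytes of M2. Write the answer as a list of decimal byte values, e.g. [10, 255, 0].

First, c1 ⊕ c2 = (M1 ⊕ K) ⊕ (M2 ⊕ K) = M1 ⊕ M2, so the key drops out. Then M2 = (M1 ⊕ M2) ⊕ M1 over the first 3 bytes.
byte 0: (77 XOR c2) XOR 76 = b5 XOR 76 = c3
byte 1: (98 XOR 0c) XOR 32 = 94 XOR 32 = a6
byte 2: (35 XOR d8) XOR 2e = ed XOR 2e = c3

[195, 166, 195]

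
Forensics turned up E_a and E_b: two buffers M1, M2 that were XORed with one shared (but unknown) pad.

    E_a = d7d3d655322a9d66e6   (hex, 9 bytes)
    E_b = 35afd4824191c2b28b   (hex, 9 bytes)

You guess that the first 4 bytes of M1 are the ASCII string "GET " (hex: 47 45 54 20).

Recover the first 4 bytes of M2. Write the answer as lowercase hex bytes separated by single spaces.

First, E_a ⊕ E_b = (M1 ⊕ K) ⊕ (M2 ⊕ K) = M1 ⊕ M2, so the key drops out. Then M2 = (M1 ⊕ M2) ⊕ M1 over the first 4 bytes.
byte 0: (d7 xor 35) xor 47 = e2 xor 47 = a5
byte 1: (d3 xor af) xor 45 = 7c xor 45 = 39
byte 2: (d6 xor d4) xor 54 = 02 xor 54 = 56
byte 3: (55 xor 82) xor 20 = d7 xor 20 = f7

a5 39 56 f7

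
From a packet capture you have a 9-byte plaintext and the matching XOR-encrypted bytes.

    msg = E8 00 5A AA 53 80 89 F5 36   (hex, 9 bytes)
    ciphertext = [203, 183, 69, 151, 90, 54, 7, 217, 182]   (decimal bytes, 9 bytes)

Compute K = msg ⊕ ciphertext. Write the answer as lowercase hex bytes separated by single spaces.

23 b7 1f 3d 09 b6 8e 2c 80

Since ciphertext = msg ⊕ K, XORing both sides with msg gives K = msg ⊕ ciphertext.
byte 0: 232 xor 203 =  35
byte 1:   0 xor 183 = 183
byte 2:  90 xor  69 =  31
byte 3: 170 xor 151 =  61
byte 4:  83 xor  90 =   9
byte 5: 128 xor  54 = 182
byte 6: 137 xor   7 = 142
byte 7: 245 xor 217 =  44
byte 8:  54 xor 182 = 128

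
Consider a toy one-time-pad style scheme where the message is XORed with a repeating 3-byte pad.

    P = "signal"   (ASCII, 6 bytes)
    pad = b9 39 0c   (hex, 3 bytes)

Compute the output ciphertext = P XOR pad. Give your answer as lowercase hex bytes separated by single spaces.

ca 50 6b d7 58 60

The 3-byte key repeats, so the effective keystream is b9 39 0c b9 39 0c.
byte 0: 73 xor b9 = ca
byte 1: 69 xor 39 = 50
byte 2: 67 xor 0c = 6b
byte 3: 6e xor b9 = d7
byte 4: 61 xor 39 = 58
byte 5: 6c xor 0c = 60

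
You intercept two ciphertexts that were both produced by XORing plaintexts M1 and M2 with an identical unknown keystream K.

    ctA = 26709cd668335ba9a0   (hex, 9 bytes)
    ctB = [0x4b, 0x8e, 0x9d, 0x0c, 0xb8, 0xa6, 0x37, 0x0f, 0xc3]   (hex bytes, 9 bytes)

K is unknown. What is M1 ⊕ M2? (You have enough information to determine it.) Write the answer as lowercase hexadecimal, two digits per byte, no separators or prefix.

6dfe01dad0956ca663

ctA ⊕ ctB = (M1 ⊕ K) ⊕ (M2 ⊕ K) = M1 ⊕ M2 — the shared key cancels under XOR.
byte 0: 00100110 xor 01001011 = 01101101
byte 1: 01110000 xor 10001110 = 11111110
byte 2: 10011100 xor 10011101 = 00000001
byte 3: 11010110 xor 00001100 = 11011010
byte 4: 01101000 xor 10111000 = 11010000
byte 5: 00110011 xor 10100110 = 10010101
byte 6: 01011011 xor 00110111 = 01101100
byte 7: 10101001 xor 00001111 = 10100110
byte 8: 10100000 xor 11000011 = 01100011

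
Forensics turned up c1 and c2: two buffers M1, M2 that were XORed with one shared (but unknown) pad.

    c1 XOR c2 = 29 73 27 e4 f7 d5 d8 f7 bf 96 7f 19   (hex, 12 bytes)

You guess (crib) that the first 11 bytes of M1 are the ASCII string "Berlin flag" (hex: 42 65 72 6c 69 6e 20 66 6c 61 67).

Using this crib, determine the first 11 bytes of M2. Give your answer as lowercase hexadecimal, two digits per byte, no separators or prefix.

Since c1 ⊕ c2 = M1 ⊕ M2, XORing with the guessed M1 bytes yields the corresponding M2 bytes: M2 = (c1 ⊕ c2) ⊕ M1.
00101001 ^ 01000010 = 01101011
01110011 ^ 01100101 = 00010110
00100111 ^ 01110010 = 01010101
11100100 ^ 01101100 = 10001000
11110111 ^ 01101001 = 10011110
11010101 ^ 01101110 = 10111011
11011000 ^ 00100000 = 11111000
11110111 ^ 01100110 = 10010001
10111111 ^ 01101100 = 11010011
10010110 ^ 01100001 = 11110111
01111111 ^ 01100111 = 00011000

6b1655889ebbf891d3f718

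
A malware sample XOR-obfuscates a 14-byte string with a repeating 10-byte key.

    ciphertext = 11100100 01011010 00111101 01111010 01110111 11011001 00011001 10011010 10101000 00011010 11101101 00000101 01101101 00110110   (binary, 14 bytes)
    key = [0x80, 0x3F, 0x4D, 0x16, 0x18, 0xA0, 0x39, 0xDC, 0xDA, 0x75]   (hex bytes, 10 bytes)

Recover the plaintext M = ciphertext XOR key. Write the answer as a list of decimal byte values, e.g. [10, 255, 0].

The 10-byte key repeats, so the effective keystream is 80 3f 4d 16 18 a0 39 dc da 75 80 3f 4d 16.
byte 0: 11100100 xor 10000000 = 01100100
byte 1: 01011010 xor 00111111 = 01100101
byte 2: 00111101 xor 01001101 = 01110000
byte 3: 01111010 xor 00010110 = 01101100
byte 4: 01110111 xor 00011000 = 01101111
byte 5: 11011001 xor 10100000 = 01111001
byte 6: 00011001 xor 00111001 = 00100000
byte 7: 10011010 xor 11011100 = 01000110
byte 8: 10101000 xor 11011010 = 01110010
byte 9: 00011010 xor 01110101 = 01101111
byte 10: 11101101 xor 10000000 = 01101101
byte 11: 00000101 xor 00111111 = 00111010
byte 12: 01101101 xor 01001101 = 00100000
byte 13: 00110110 xor 00010110 = 00100000

[100, 101, 112, 108, 111, 121, 32, 70, 114, 111, 109, 58, 32, 32]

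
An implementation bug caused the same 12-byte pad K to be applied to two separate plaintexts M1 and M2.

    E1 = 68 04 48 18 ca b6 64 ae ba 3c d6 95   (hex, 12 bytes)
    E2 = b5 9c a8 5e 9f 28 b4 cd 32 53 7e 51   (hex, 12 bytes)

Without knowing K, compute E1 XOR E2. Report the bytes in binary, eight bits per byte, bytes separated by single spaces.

E1 ⊕ E2 = (M1 ⊕ K) ⊕ (M2 ⊕ K) = M1 ⊕ M2 — the shared key cancels under XOR.
68 ⊕ b5 = dd
04 ⊕ 9c = 98
48 ⊕ a8 = e0
18 ⊕ 5e = 46
ca ⊕ 9f = 55
b6 ⊕ 28 = 9e
64 ⊕ b4 = d0
ae ⊕ cd = 63
ba ⊕ 32 = 88
3c ⊕ 53 = 6f
d6 ⊕ 7e = a8
95 ⊕ 51 = c4

11011101 10011000 11100000 01000110 01010101 10011110 11010000 01100011 10001000 01101111 10101000 11000100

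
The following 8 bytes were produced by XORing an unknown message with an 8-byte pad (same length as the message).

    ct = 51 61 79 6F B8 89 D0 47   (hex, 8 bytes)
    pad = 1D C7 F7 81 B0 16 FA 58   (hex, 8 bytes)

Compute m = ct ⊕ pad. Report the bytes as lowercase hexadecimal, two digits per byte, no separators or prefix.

4ca68eee089f2a1f

 81 ⊕  29 =  76
 97 ⊕ 199 = 166
121 ⊕ 247 = 142
111 ⊕ 129 = 238
184 ⊕ 176 =   8
137 ⊕  22 = 159
208 ⊕ 250 =  42
 71 ⊕  88 =  31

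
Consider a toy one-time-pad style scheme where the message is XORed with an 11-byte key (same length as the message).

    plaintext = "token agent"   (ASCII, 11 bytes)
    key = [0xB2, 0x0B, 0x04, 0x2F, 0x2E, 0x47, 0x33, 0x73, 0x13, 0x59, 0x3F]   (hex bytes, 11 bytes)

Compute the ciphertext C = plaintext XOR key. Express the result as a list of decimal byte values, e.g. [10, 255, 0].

[198, 100, 111, 74, 64, 103, 82, 20, 118, 55, 75]

XOR is its own inverse, so applying the key byte-wise gives the result directly.
74 xor b2 = c6
6f xor 0b = 64
6b xor 04 = 6f
65 xor 2f = 4a
6e xor 2e = 40
20 xor 47 = 67
61 xor 33 = 52
67 xor 73 = 14
65 xor 13 = 76
6e xor 59 = 37
74 xor 3f = 4b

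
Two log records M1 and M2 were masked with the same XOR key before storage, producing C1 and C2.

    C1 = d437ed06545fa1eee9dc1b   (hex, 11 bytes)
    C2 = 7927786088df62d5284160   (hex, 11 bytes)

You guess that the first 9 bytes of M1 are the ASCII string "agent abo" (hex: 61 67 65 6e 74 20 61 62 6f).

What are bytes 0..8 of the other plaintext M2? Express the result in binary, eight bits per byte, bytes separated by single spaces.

First, C1 ⊕ C2 = (M1 ⊕ K) ⊕ (M2 ⊕ K) = M1 ⊕ M2, so the key drops out. Then M2 = (M1 ⊕ M2) ⊕ M1 over the first 9 bytes.
byte 0: (d4 ^ 79) ^ 61 = ad ^ 61 = cc
byte 1: (37 ^ 27) ^ 67 = 10 ^ 67 = 77
byte 2: (ed ^ 78) ^ 65 = 95 ^ 65 = f0
byte 3: (06 ^ 60) ^ 6e = 66 ^ 6e = 08
byte 4: (54 ^ 88) ^ 74 = dc ^ 74 = a8
byte 5: (5f ^ df) ^ 20 = 80 ^ 20 = a0
byte 6: (a1 ^ 62) ^ 61 = c3 ^ 61 = a2
byte 7: (ee ^ d5) ^ 62 = 3b ^ 62 = 59
byte 8: (e9 ^ 28) ^ 6f = c1 ^ 6f = ae

11001100 01110111 11110000 00001000 10101000 10100000 10100010 01011001 10101110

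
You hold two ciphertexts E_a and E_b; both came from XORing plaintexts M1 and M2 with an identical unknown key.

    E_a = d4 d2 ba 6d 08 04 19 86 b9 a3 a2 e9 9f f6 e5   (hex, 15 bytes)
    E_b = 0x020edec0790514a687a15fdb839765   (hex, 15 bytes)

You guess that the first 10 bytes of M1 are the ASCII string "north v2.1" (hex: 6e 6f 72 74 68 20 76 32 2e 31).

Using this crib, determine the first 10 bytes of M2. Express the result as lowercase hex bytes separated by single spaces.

First, E_a ⊕ E_b = (M1 ⊕ K) ⊕ (M2 ⊕ K) = M1 ⊕ M2, so the key drops out. Then M2 = (M1 ⊕ M2) ⊕ M1 over the first 10 bytes.
byte 0: (d4 xor 02) xor 6e = d6 xor 6e = b8
byte 1: (d2 xor 0e) xor 6f = dc xor 6f = b3
byte 2: (ba xor de) xor 72 = 64 xor 72 = 16
byte 3: (6d xor c0) xor 74 = ad xor 74 = d9
byte 4: (08 xor 79) xor 68 = 71 xor 68 = 19
byte 5: (04 xor 05) xor 20 = 01 xor 20 = 21
byte 6: (19 xor 14) xor 76 = 0d xor 76 = 7b
byte 7: (86 xor a6) xor 32 = 20 xor 32 = 12
byte 8: (b9 xor 87) xor 2e = 3e xor 2e = 10
byte 9: (a3 xor a1) xor 31 = 02 xor 31 = 33

b8 b3 16 d9 19 21 7b 12 10 33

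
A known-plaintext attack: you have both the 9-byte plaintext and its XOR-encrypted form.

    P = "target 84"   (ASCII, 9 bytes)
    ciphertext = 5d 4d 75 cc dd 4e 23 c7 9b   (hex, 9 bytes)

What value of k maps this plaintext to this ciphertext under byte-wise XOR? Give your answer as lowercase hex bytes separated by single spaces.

Since ciphertext = P ⊕ k, XORing both sides with P gives k = P ⊕ ciphertext.
116 xor  93 =  41
 97 xor  77 =  44
114 xor 117 =   7
103 xor 204 = 171
101 xor 221 = 184
116 xor  78 =  58
 32 xor  35 =   3
 56 xor 199 = 255
 52 xor 155 = 175

29 2c 07 ab b8 3a 03 ff af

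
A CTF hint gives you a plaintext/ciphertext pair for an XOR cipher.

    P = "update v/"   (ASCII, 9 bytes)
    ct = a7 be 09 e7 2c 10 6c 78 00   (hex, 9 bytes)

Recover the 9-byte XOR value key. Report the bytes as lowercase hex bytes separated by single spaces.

Since ct = P ⊕ key, XORing both sides with P gives key = P ⊕ ct.
75 ^ a7 = d2
70 ^ be = ce
64 ^ 09 = 6d
61 ^ e7 = 86
74 ^ 2c = 58
65 ^ 10 = 75
20 ^ 6c = 4c
76 ^ 78 = 0e
2f ^ 00 = 2f

d2 ce 6d 86 58 75 4c 0e 2f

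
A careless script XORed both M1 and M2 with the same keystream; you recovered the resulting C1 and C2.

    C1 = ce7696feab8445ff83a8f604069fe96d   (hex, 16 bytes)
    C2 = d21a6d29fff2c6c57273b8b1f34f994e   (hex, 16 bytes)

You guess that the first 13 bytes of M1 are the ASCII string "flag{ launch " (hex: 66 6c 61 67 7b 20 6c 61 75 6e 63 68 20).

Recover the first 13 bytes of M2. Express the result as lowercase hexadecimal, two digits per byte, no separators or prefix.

7a009ab02f56ef5b84b52dddd5

First, C1 ⊕ C2 = (M1 ⊕ K) ⊕ (M2 ⊕ K) = M1 ⊕ M2, so the key drops out. Then M2 = (M1 ⊕ M2) ⊕ M1 over the first 13 bytes.
byte 0: (ce ⊕ d2) ⊕ 66 = 1c ⊕ 66 = 7a
byte 1: (76 ⊕ 1a) ⊕ 6c = 6c ⊕ 6c = 00
byte 2: (96 ⊕ 6d) ⊕ 61 = fb ⊕ 61 = 9a
byte 3: (fe ⊕ 29) ⊕ 67 = d7 ⊕ 67 = b0
byte 4: (ab ⊕ ff) ⊕ 7b = 54 ⊕ 7b = 2f
byte 5: (84 ⊕ f2) ⊕ 20 = 76 ⊕ 20 = 56
byte 6: (45 ⊕ c6) ⊕ 6c = 83 ⊕ 6c = ef
byte 7: (ff ⊕ c5) ⊕ 61 = 3a ⊕ 61 = 5b
byte 8: (83 ⊕ 72) ⊕ 75 = f1 ⊕ 75 = 84
byte 9: (a8 ⊕ 73) ⊕ 6e = db ⊕ 6e = b5
byte 10: (f6 ⊕ b8) ⊕ 63 = 4e ⊕ 63 = 2d
byte 11: (04 ⊕ b1) ⊕ 68 = b5 ⊕ 68 = dd
byte 12: (06 ⊕ f3) ⊕ 20 = f5 ⊕ 20 = d5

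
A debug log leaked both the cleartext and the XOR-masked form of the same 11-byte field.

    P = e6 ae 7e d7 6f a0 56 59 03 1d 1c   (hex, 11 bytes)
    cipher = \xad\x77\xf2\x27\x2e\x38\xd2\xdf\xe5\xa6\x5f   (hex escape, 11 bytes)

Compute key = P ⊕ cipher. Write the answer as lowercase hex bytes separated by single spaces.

4b d9 8c f0 41 98 84 86 e6 bb 43

Since cipher = P ⊕ key, XORing both sides with P gives key = P ⊕ cipher.
11100110 XOR 10101101 = 01001011
10101110 XOR 01110111 = 11011001
01111110 XOR 11110010 = 10001100
11010111 XOR 00100111 = 11110000
01101111 XOR 00101110 = 01000001
10100000 XOR 00111000 = 10011000
01010110 XOR 11010010 = 10000100
01011001 XOR 11011111 = 10000110
00000011 XOR 11100101 = 11100110
00011101 XOR 10100110 = 10111011
00011100 XOR 01011111 = 01000011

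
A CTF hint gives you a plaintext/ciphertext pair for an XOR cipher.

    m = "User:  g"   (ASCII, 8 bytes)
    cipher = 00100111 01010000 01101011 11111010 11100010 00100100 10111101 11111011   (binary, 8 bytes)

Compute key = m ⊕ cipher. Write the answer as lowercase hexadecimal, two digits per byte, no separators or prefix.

Since cipher = m ⊕ key, XORing both sides with m gives key = m ⊕ cipher.
 85 ⊕  39 = 114
115 ⊕  80 =  35
101 ⊕ 107 =  14
114 ⊕ 250 = 136
 58 ⊕ 226 = 216
 32 ⊕  36 =   4
 32 ⊕ 189 = 157
103 ⊕ 251 = 156

72230e88d8049d9c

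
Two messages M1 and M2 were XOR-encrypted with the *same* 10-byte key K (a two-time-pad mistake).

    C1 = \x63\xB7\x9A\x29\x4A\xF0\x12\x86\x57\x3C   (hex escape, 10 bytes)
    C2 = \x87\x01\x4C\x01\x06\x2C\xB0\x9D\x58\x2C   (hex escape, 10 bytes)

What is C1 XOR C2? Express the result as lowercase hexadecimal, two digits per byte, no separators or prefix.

e4b6d6284cdca21b0f10

C1 ⊕ C2 = (M1 ⊕ K) ⊕ (M2 ⊕ K) = M1 ⊕ M2 — the shared key cancels under XOR.
01100011 xor 10000111 = 11100100
10110111 xor 00000001 = 10110110
10011010 xor 01001100 = 11010110
00101001 xor 00000001 = 00101000
01001010 xor 00000110 = 01001100
11110000 xor 00101100 = 11011100
00010010 xor 10110000 = 10100010
10000110 xor 10011101 = 00011011
01010111 xor 01011000 = 00001111
00111100 xor 00101100 = 00010000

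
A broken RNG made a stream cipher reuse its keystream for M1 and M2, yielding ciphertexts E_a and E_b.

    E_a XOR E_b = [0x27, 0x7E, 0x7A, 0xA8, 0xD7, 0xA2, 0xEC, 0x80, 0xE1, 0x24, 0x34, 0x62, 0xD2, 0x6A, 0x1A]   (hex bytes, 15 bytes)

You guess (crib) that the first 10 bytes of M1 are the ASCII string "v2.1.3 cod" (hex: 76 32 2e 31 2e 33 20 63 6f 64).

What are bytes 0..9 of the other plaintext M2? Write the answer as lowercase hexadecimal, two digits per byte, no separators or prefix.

Since E_a ⊕ E_b = M1 ⊕ M2, XORing with the guessed M1 bytes yields the corresponding M2 bytes: M2 = (E_a ⊕ E_b) ⊕ M1.
27 xor 76 = 51
7e xor 32 = 4c
7a xor 2e = 54
a8 xor 31 = 99
d7 xor 2e = f9
a2 xor 33 = 91
ec xor 20 = cc
80 xor 63 = e3
e1 xor 6f = 8e
24 xor 64 = 40

514c5499f991cce38e40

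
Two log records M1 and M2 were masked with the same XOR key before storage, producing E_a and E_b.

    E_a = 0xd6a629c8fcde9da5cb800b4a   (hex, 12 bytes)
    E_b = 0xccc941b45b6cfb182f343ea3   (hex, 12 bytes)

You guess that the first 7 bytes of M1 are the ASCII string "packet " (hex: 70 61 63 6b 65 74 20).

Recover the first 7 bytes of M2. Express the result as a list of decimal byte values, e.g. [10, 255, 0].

[106, 14, 11, 23, 194, 198, 70]

First, E_a ⊕ E_b = (M1 ⊕ K) ⊕ (M2 ⊕ K) = M1 ⊕ M2, so the key drops out. Then M2 = (M1 ⊕ M2) ⊕ M1 over the first 7 bytes.
byte 0: (d6 ⊕ cc) ⊕ 70 = 1a ⊕ 70 = 6a
byte 1: (a6 ⊕ c9) ⊕ 61 = 6f ⊕ 61 = 0e
byte 2: (29 ⊕ 41) ⊕ 63 = 68 ⊕ 63 = 0b
byte 3: (c8 ⊕ b4) ⊕ 6b = 7c ⊕ 6b = 17
byte 4: (fc ⊕ 5b) ⊕ 65 = a7 ⊕ 65 = c2
byte 5: (de ⊕ 6c) ⊕ 74 = b2 ⊕ 74 = c6
byte 6: (9d ⊕ fb) ⊕ 20 = 66 ⊕ 20 = 46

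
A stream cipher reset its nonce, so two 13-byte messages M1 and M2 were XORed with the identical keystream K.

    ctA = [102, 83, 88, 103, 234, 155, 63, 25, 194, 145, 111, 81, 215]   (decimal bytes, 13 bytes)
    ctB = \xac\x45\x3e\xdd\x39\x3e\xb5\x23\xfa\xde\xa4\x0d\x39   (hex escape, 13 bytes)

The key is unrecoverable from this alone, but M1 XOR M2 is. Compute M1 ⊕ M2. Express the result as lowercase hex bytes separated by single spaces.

ca 16 66 ba d3 a5 8a 3a 38 4f cb 5c ee

ctA ⊕ ctB = (M1 ⊕ K) ⊕ (M2 ⊕ K) = M1 ⊕ M2 — the shared key cancels under XOR.
66 xor ac = ca
53 xor 45 = 16
58 xor 3e = 66
67 xor dd = ba
ea xor 39 = d3
9b xor 3e = a5
3f xor b5 = 8a
19 xor 23 = 3a
c2 xor fa = 38
91 xor de = 4f
6f xor a4 = cb
51 xor 0d = 5c
d7 xor 39 = ee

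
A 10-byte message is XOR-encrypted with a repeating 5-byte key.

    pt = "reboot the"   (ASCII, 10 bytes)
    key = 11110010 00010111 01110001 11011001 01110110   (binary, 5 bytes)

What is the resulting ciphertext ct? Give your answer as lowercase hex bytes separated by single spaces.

80 72 13 b6 19 86 37 05 b1 13

The 5-byte key repeats, so the effective keystream is f2 17 71 d9 76 f2 17 71 d9 76.
byte 0: 72 ^ f2 = 80
byte 1: 65 ^ 17 = 72
byte 2: 62 ^ 71 = 13
byte 3: 6f ^ d9 = b6
byte 4: 6f ^ 76 = 19
byte 5: 74 ^ f2 = 86
byte 6: 20 ^ 17 = 37
byte 7: 74 ^ 71 = 05
byte 8: 68 ^ d9 = b1
byte 9: 65 ^ 76 = 13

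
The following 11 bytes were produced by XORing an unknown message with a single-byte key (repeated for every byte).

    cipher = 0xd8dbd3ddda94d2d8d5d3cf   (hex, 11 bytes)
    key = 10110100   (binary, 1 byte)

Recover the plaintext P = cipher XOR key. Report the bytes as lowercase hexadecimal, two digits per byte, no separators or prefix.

The 1-byte key repeats, so the effective keystream is b4 b4 b4 b4 b4 b4 b4 b4 b4 b4 b4.
byte 0: d8 ^ b4 = 6c
byte 1: db ^ b4 = 6f
byte 2: d3 ^ b4 = 67
byte 3: dd ^ b4 = 69
byte 4: da ^ b4 = 6e
byte 5: 94 ^ b4 = 20
byte 6: d2 ^ b4 = 66
byte 7: d8 ^ b4 = 6c
byte 8: d5 ^ b4 = 61
byte 9: d3 ^ b4 = 67
byte 10: cf ^ b4 = 7b

6c6f67696e20666c61677b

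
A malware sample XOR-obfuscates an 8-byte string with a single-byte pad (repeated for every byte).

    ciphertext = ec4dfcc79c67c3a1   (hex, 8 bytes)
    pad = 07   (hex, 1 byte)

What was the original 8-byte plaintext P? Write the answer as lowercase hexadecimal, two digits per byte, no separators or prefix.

eb4afbc09b60c4a6

The 1-byte key repeats, so the effective keystream is 07 07 07 07 07 07 07 07.
byte 0: 236 ⊕   7 = 235
byte 1:  77 ⊕   7 =  74
byte 2: 252 ⊕   7 = 251
byte 3: 199 ⊕   7 = 192
byte 4: 156 ⊕   7 = 155
byte 5: 103 ⊕   7 =  96
byte 6: 195 ⊕   7 = 196
byte 7: 161 ⊕   7 = 166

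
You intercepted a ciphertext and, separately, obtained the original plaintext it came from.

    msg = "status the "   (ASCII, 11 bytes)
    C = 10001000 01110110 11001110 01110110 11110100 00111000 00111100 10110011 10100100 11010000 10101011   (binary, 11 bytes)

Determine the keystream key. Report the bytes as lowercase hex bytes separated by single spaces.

Since C = msg ⊕ key, XORing both sides with msg gives key = msg ⊕ C.
73 xor 88 = fb
74 xor 76 = 02
61 xor ce = af
74 xor 76 = 02
75 xor f4 = 81
73 xor 38 = 4b
20 xor 3c = 1c
74 xor b3 = c7
68 xor a4 = cc
65 xor d0 = b5
20 xor ab = 8b

fb 02 af 02 81 4b 1c c7 cc b5 8b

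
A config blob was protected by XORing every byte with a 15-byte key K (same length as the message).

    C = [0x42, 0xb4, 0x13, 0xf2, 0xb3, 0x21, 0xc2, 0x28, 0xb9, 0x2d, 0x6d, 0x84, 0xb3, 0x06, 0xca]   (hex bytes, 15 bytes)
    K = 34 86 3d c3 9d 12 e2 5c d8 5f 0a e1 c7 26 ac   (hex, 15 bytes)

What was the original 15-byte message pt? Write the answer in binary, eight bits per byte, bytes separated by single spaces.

01110110 00110010 00101110 00110001 00101110 00110011 00100000 01110100 01100001 01110010 01100111 01100101 01110100 00100000 01100110

XOR is its own inverse, so applying the key byte-wise gives the result directly.
01000010 ^ 00110100 = 01110110
10110100 ^ 10000110 = 00110010
00010011 ^ 00111101 = 00101110
11110010 ^ 11000011 = 00110001
10110011 ^ 10011101 = 00101110
00100001 ^ 00010010 = 00110011
11000010 ^ 11100010 = 00100000
00101000 ^ 01011100 = 01110100
10111001 ^ 11011000 = 01100001
00101101 ^ 01011111 = 01110010
01101101 ^ 00001010 = 01100111
10000100 ^ 11100001 = 01100101
10110011 ^ 11000111 = 01110100
00000110 ^ 00100110 = 00100000
11001010 ^ 10101100 = 01100110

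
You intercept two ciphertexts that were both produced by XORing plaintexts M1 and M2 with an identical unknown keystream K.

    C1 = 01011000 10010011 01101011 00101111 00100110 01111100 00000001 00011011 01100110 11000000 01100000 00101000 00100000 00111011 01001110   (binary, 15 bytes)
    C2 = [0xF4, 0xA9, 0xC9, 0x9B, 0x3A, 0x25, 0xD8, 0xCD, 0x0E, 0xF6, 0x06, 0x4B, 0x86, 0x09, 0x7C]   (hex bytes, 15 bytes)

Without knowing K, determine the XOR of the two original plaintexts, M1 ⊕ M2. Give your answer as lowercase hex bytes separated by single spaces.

C1 ⊕ C2 = (M1 ⊕ K) ⊕ (M2 ⊕ K) = M1 ⊕ M2 — the shared key cancels under XOR.
58 xor f4 = ac
93 xor a9 = 3a
6b xor c9 = a2
2f xor 9b = b4
26 xor 3a = 1c
7c xor 25 = 59
01 xor d8 = d9
1b xor cd = d6
66 xor 0e = 68
c0 xor f6 = 36
60 xor 06 = 66
28 xor 4b = 63
20 xor 86 = a6
3b xor 09 = 32
4e xor 7c = 32

ac 3a a2 b4 1c 59 d9 d6 68 36 66 63 a6 32 32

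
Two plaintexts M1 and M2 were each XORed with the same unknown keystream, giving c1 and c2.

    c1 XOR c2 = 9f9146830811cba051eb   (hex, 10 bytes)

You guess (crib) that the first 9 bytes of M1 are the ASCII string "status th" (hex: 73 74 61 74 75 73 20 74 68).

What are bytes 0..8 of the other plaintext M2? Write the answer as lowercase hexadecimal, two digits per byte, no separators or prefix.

ece527f77d62ebd439

Since c1 ⊕ c2 = M1 ⊕ M2, XORing with the guessed M1 bytes yields the corresponding M2 bytes: M2 = (c1 ⊕ c2) ⊕ M1.
10011111 ^ 01110011 = 11101100
10010001 ^ 01110100 = 11100101
01000110 ^ 01100001 = 00100111
10000011 ^ 01110100 = 11110111
00001000 ^ 01110101 = 01111101
00010001 ^ 01110011 = 01100010
11001011 ^ 00100000 = 11101011
10100000 ^ 01110100 = 11010100
01010001 ^ 01101000 = 00111001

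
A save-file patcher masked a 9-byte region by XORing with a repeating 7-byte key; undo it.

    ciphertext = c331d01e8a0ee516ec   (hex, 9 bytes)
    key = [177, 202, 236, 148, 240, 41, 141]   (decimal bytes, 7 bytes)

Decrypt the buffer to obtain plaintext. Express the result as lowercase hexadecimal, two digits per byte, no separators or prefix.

The 7-byte key repeats, so the effective keystream is b1 ca ec 94 f0 29 8d b1 ca.
byte 0: c3 ⊕ b1 = 72
byte 1: 31 ⊕ ca = fb
byte 2: d0 ⊕ ec = 3c
byte 3: 1e ⊕ 94 = 8a
byte 4: 8a ⊕ f0 = 7a
byte 5: 0e ⊕ 29 = 27
byte 6: e5 ⊕ 8d = 68
byte 7: 16 ⊕ b1 = a7
byte 8: ec ⊕ ca = 26

72fb3c8a7a2768a726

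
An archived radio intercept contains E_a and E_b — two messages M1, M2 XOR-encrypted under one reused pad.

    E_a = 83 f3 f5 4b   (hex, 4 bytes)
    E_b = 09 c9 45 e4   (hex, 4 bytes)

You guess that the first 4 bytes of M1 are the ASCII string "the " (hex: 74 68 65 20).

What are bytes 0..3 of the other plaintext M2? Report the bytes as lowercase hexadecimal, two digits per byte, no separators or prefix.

First, E_a ⊕ E_b = (M1 ⊕ K) ⊕ (M2 ⊕ K) = M1 ⊕ M2, so the key drops out. Then M2 = (M1 ⊕ M2) ⊕ M1 over the first 4 bytes.
byte 0: (83 ⊕ 09) ⊕ 74 = 8a ⊕ 74 = fe
byte 1: (f3 ⊕ c9) ⊕ 68 = 3a ⊕ 68 = 52
byte 2: (f5 ⊕ 45) ⊕ 65 = b0 ⊕ 65 = d5
byte 3: (4b ⊕ e4) ⊕ 20 = af ⊕ 20 = 8f

fe52d58f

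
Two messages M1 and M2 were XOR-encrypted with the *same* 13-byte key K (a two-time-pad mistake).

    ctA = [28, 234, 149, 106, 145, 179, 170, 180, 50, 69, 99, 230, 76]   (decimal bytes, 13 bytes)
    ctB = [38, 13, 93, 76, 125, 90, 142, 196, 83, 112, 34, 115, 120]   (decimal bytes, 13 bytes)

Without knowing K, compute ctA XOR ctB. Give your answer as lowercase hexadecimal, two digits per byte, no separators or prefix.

ctA ⊕ ctB = (M1 ⊕ K) ⊕ (M2 ⊕ K) = M1 ⊕ M2 — the shared key cancels under XOR.
byte 0: 1c xor 26 = 3a
byte 1: ea xor 0d = e7
byte 2: 95 xor 5d = c8
byte 3: 6a xor 4c = 26
byte 4: 91 xor 7d = ec
byte 5: b3 xor 5a = e9
byte 6: aa xor 8e = 24
byte 7: b4 xor c4 = 70
byte 8: 32 xor 53 = 61
byte 9: 45 xor 70 = 35
byte 10: 63 xor 22 = 41
byte 11: e6 xor 73 = 95
byte 12: 4c xor 78 = 34

3ae7c826ece924706135419534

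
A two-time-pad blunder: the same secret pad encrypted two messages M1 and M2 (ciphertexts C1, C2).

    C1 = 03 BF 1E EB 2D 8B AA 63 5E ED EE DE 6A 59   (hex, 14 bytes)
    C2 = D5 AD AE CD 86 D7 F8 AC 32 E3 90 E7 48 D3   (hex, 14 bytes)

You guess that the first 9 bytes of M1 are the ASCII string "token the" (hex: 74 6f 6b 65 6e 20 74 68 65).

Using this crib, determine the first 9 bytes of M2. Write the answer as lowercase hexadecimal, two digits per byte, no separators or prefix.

a27ddb43c57c26a709

First, C1 ⊕ C2 = (M1 ⊕ K) ⊕ (M2 ⊕ K) = M1 ⊕ M2, so the key drops out. Then M2 = (M1 ⊕ M2) ⊕ M1 over the first 9 bytes.
byte 0: (03 xor d5) xor 74 = d6 xor 74 = a2
byte 1: (bf xor ad) xor 6f = 12 xor 6f = 7d
byte 2: (1e xor ae) xor 6b = b0 xor 6b = db
byte 3: (eb xor cd) xor 65 = 26 xor 65 = 43
byte 4: (2d xor 86) xor 6e = ab xor 6e = c5
byte 5: (8b xor d7) xor 20 = 5c xor 20 = 7c
byte 6: (aa xor f8) xor 74 = 52 xor 74 = 26
byte 7: (63 xor ac) xor 68 = cf xor 68 = a7
byte 8: (5e xor 32) xor 65 = 6c xor 65 = 09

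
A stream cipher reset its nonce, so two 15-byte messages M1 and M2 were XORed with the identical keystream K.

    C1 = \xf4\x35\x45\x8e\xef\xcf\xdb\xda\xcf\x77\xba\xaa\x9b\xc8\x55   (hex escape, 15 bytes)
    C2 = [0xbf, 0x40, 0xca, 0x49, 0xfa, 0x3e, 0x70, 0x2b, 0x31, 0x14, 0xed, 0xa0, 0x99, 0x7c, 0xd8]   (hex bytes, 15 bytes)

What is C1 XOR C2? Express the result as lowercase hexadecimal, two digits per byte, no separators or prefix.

C1 ⊕ C2 = (M1 ⊕ K) ⊕ (M2 ⊕ K) = M1 ⊕ M2 — the shared key cancels under XOR.
f4 xor bf = 4b
35 xor 40 = 75
45 xor ca = 8f
8e xor 49 = c7
ef xor fa = 15
cf xor 3e = f1
db xor 70 = ab
da xor 2b = f1
cf xor 31 = fe
77 xor 14 = 63
ba xor ed = 57
aa xor a0 = 0a
9b xor 99 = 02
c8 xor 7c = b4
55 xor d8 = 8d

4b758fc715f1abf1fe63570a02b48d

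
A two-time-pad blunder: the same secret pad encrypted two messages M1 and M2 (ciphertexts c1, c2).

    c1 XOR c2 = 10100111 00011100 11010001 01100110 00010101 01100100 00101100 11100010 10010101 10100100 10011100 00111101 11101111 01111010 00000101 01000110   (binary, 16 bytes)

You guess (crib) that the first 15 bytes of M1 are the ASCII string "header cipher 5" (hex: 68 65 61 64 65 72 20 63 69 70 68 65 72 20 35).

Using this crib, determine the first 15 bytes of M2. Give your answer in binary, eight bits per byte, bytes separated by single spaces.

Since c1 ⊕ c2 = M1 ⊕ M2, XORing with the guessed M1 bytes yields the corresponding M2 bytes: M2 = (c1 ⊕ c2) ⊕ M1.
a7 xor 68 = cf
1c xor 65 = 79
d1 xor 61 = b0
66 xor 64 = 02
15 xor 65 = 70
64 xor 72 = 16
2c xor 20 = 0c
e2 xor 63 = 81
95 xor 69 = fc
a4 xor 70 = d4
9c xor 68 = f4
3d xor 65 = 58
ef xor 72 = 9d
7a xor 20 = 5a
05 xor 35 = 30

11001111 01111001 10110000 00000010 01110000 00010110 00001100 10000001 11111100 11010100 11110100 01011000 10011101 01011010 00110000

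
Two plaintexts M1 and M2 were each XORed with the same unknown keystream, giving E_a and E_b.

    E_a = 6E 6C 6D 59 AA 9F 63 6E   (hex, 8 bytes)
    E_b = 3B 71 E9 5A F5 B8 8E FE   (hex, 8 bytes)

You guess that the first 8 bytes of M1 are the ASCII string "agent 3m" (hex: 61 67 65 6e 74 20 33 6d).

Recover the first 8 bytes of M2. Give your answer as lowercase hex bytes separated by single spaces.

First, E_a ⊕ E_b = (M1 ⊕ K) ⊕ (M2 ⊕ K) = M1 ⊕ M2, so the key drops out. Then M2 = (M1 ⊕ M2) ⊕ M1 over the first 8 bytes.
byte 0: (6e xor 3b) xor 61 = 55 xor 61 = 34
byte 1: (6c xor 71) xor 67 = 1d xor 67 = 7a
byte 2: (6d xor e9) xor 65 = 84 xor 65 = e1
byte 3: (59 xor 5a) xor 6e = 03 xor 6e = 6d
byte 4: (aa xor f5) xor 74 = 5f xor 74 = 2b
byte 5: (9f xor b8) xor 20 = 27 xor 20 = 07
byte 6: (63 xor 8e) xor 33 = ed xor 33 = de
byte 7: (6e xor fe) xor 6d = 90 xor 6d = fd

34 7a e1 6d 2b 07 de fd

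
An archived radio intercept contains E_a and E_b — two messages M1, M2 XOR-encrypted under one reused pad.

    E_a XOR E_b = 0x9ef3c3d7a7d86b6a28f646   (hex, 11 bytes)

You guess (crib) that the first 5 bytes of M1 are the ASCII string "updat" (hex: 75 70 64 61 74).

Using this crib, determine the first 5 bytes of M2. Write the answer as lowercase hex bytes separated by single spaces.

Since E_a ⊕ E_b = M1 ⊕ M2, XORing with the guessed M1 bytes yields the corresponding M2 bytes: M2 = (E_a ⊕ E_b) ⊕ M1.
byte 0: 158 ⊕ 117 = 235
byte 1: 243 ⊕ 112 = 131
byte 2: 195 ⊕ 100 = 167
byte 3: 215 ⊕  97 = 182
byte 4: 167 ⊕ 116 = 211

eb 83 a7 b6 d3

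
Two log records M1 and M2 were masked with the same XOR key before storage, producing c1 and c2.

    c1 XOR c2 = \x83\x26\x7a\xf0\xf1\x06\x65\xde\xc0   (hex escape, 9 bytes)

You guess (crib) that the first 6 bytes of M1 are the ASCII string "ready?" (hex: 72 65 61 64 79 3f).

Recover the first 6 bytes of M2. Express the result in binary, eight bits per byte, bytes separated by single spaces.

Since c1 ⊕ c2 = M1 ⊕ M2, XORing with the guessed M1 bytes yields the corresponding M2 bytes: M2 = (c1 ⊕ c2) ⊕ M1.
byte 0: 83 ⊕ 72 = f1
byte 1: 26 ⊕ 65 = 43
byte 2: 7a ⊕ 61 = 1b
byte 3: f0 ⊕ 64 = 94
byte 4: f1 ⊕ 79 = 88
byte 5: 06 ⊕ 3f = 39

11110001 01000011 00011011 10010100 10001000 00111001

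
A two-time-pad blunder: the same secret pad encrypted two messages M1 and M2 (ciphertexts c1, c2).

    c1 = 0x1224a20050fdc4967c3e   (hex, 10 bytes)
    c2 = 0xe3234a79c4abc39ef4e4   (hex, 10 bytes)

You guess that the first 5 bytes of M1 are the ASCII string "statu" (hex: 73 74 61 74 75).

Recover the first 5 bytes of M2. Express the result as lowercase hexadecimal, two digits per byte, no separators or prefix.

First, c1 ⊕ c2 = (M1 ⊕ K) ⊕ (M2 ⊕ K) = M1 ⊕ M2, so the key drops out. Then M2 = (M1 ⊕ M2) ⊕ M1 over the first 5 bytes.
byte 0: (12 xor e3) xor 73 = f1 xor 73 = 82
byte 1: (24 xor 23) xor 74 = 07 xor 74 = 73
byte 2: (a2 xor 4a) xor 61 = e8 xor 61 = 89
byte 3: (00 xor 79) xor 74 = 79 xor 74 = 0d
byte 4: (50 xor c4) xor 75 = 94 xor 75 = e1

8273890de1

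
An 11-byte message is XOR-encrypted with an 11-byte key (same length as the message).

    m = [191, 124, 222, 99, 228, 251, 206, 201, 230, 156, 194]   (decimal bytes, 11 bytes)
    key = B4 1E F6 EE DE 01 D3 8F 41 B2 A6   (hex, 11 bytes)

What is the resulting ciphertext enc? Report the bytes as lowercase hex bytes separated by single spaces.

byte 0: bf xor b4 = 0b
byte 1: 7c xor 1e = 62
byte 2: de xor f6 = 28
byte 3: 63 xor ee = 8d
byte 4: e4 xor de = 3a
byte 5: fb xor 01 = fa
byte 6: ce xor d3 = 1d
byte 7: c9 xor 8f = 46
byte 8: e6 xor 41 = a7
byte 9: 9c xor b2 = 2e
byte 10: c2 xor a6 = 64

0b 62 28 8d 3a fa 1d 46 a7 2e 64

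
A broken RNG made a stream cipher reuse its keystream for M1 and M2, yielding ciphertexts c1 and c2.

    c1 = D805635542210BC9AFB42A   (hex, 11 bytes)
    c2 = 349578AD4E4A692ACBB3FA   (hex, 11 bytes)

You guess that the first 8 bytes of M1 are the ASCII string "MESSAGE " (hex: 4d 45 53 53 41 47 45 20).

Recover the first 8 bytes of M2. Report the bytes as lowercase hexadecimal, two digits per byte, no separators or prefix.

First, c1 ⊕ c2 = (M1 ⊕ K) ⊕ (M2 ⊕ K) = M1 ⊕ M2, so the key drops out. Then M2 = (M1 ⊕ M2) ⊕ M1 over the first 8 bytes.
byte 0: (d8 XOR 34) XOR 4d = ec XOR 4d = a1
byte 1: (05 XOR 95) XOR 45 = 90 XOR 45 = d5
byte 2: (63 XOR 78) XOR 53 = 1b XOR 53 = 48
byte 3: (55 XOR ad) XOR 53 = f8 XOR 53 = ab
byte 4: (42 XOR 4e) XOR 41 = 0c XOR 41 = 4d
byte 5: (21 XOR 4a) XOR 47 = 6b XOR 47 = 2c
byte 6: (0b XOR 69) XOR 45 = 62 XOR 45 = 27
byte 7: (c9 XOR 2a) XOR 20 = e3 XOR 20 = c3

a1d548ab4d2c27c3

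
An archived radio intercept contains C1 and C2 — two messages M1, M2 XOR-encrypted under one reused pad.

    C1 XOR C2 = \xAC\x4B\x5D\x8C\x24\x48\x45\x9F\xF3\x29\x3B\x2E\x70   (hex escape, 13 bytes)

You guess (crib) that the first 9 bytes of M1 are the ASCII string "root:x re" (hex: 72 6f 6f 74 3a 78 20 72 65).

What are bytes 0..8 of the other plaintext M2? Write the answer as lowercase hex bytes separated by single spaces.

de 24 32 f8 1e 30 65 ed 96

Since C1 ⊕ C2 = M1 ⊕ M2, XORing with the guessed M1 bytes yields the corresponding M2 bytes: M2 = (C1 ⊕ C2) ⊕ M1.
ac ^ 72 = de
4b ^ 6f = 24
5d ^ 6f = 32
8c ^ 74 = f8
24 ^ 3a = 1e
48 ^ 78 = 30
45 ^ 20 = 65
9f ^ 72 = ed
f3 ^ 65 = 96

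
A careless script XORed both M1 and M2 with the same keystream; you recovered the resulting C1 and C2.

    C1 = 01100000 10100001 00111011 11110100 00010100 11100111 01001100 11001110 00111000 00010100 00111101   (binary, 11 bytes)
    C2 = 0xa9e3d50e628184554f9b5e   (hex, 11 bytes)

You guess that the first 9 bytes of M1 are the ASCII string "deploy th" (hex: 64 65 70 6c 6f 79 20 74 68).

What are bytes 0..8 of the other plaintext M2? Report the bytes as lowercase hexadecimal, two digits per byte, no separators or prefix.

First, C1 ⊕ C2 = (M1 ⊕ K) ⊕ (M2 ⊕ K) = M1 ⊕ M2, so the key drops out. Then M2 = (M1 ⊕ M2) ⊕ M1 over the first 9 bytes.
byte 0: (60 XOR a9) XOR 64 = c9 XOR 64 = ad
byte 1: (a1 XOR e3) XOR 65 = 42 XOR 65 = 27
byte 2: (3b XOR d5) XOR 70 = ee XOR 70 = 9e
byte 3: (f4 XOR 0e) XOR 6c = fa XOR 6c = 96
byte 4: (14 XOR 62) XOR 6f = 76 XOR 6f = 19
byte 5: (e7 XOR 81) XOR 79 = 66 XOR 79 = 1f
byte 6: (4c XOR 84) XOR 20 = c8 XOR 20 = e8
byte 7: (ce XOR 55) XOR 74 = 9b XOR 74 = ef
byte 8: (38 XOR 4f) XOR 68 = 77 XOR 68 = 1f

ad279e96191fe8ef1f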